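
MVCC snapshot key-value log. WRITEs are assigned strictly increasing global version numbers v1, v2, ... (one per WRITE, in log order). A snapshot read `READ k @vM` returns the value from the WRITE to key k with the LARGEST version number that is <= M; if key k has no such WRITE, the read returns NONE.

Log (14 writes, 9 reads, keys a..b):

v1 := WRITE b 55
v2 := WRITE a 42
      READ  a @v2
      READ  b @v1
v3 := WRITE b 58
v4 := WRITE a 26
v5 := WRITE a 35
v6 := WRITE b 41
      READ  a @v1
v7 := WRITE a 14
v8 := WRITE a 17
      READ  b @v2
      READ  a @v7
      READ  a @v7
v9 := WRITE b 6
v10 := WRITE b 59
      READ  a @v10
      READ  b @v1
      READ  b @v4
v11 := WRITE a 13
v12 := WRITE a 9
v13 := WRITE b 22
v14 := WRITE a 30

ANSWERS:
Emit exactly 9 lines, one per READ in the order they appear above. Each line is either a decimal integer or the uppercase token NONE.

v1: WRITE b=55  (b history now [(1, 55)])
v2: WRITE a=42  (a history now [(2, 42)])
READ a @v2: history=[(2, 42)] -> pick v2 -> 42
READ b @v1: history=[(1, 55)] -> pick v1 -> 55
v3: WRITE b=58  (b history now [(1, 55), (3, 58)])
v4: WRITE a=26  (a history now [(2, 42), (4, 26)])
v5: WRITE a=35  (a history now [(2, 42), (4, 26), (5, 35)])
v6: WRITE b=41  (b history now [(1, 55), (3, 58), (6, 41)])
READ a @v1: history=[(2, 42), (4, 26), (5, 35)] -> no version <= 1 -> NONE
v7: WRITE a=14  (a history now [(2, 42), (4, 26), (5, 35), (7, 14)])
v8: WRITE a=17  (a history now [(2, 42), (4, 26), (5, 35), (7, 14), (8, 17)])
READ b @v2: history=[(1, 55), (3, 58), (6, 41)] -> pick v1 -> 55
READ a @v7: history=[(2, 42), (4, 26), (5, 35), (7, 14), (8, 17)] -> pick v7 -> 14
READ a @v7: history=[(2, 42), (4, 26), (5, 35), (7, 14), (8, 17)] -> pick v7 -> 14
v9: WRITE b=6  (b history now [(1, 55), (3, 58), (6, 41), (9, 6)])
v10: WRITE b=59  (b history now [(1, 55), (3, 58), (6, 41), (9, 6), (10, 59)])
READ a @v10: history=[(2, 42), (4, 26), (5, 35), (7, 14), (8, 17)] -> pick v8 -> 17
READ b @v1: history=[(1, 55), (3, 58), (6, 41), (9, 6), (10, 59)] -> pick v1 -> 55
READ b @v4: history=[(1, 55), (3, 58), (6, 41), (9, 6), (10, 59)] -> pick v3 -> 58
v11: WRITE a=13  (a history now [(2, 42), (4, 26), (5, 35), (7, 14), (8, 17), (11, 13)])
v12: WRITE a=9  (a history now [(2, 42), (4, 26), (5, 35), (7, 14), (8, 17), (11, 13), (12, 9)])
v13: WRITE b=22  (b history now [(1, 55), (3, 58), (6, 41), (9, 6), (10, 59), (13, 22)])
v14: WRITE a=30  (a history now [(2, 42), (4, 26), (5, 35), (7, 14), (8, 17), (11, 13), (12, 9), (14, 30)])

Answer: 42
55
NONE
55
14
14
17
55
58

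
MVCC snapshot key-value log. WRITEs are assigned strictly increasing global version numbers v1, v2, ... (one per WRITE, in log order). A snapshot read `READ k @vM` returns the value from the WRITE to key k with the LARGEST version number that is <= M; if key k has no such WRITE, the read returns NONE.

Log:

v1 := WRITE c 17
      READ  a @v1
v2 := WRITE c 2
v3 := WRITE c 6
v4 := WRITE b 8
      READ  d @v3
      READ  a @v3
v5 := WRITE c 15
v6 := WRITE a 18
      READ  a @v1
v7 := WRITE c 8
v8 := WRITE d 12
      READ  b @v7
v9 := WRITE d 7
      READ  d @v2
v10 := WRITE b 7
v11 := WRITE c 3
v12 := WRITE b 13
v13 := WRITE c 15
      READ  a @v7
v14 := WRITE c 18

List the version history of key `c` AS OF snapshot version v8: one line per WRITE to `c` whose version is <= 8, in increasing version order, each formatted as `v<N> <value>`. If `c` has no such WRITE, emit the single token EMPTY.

Answer: v1 17
v2 2
v3 6
v5 15
v7 8

Derivation:
Scan writes for key=c with version <= 8:
  v1 WRITE c 17 -> keep
  v2 WRITE c 2 -> keep
  v3 WRITE c 6 -> keep
  v4 WRITE b 8 -> skip
  v5 WRITE c 15 -> keep
  v6 WRITE a 18 -> skip
  v7 WRITE c 8 -> keep
  v8 WRITE d 12 -> skip
  v9 WRITE d 7 -> skip
  v10 WRITE b 7 -> skip
  v11 WRITE c 3 -> drop (> snap)
  v12 WRITE b 13 -> skip
  v13 WRITE c 15 -> drop (> snap)
  v14 WRITE c 18 -> drop (> snap)
Collected: [(1, 17), (2, 2), (3, 6), (5, 15), (7, 8)]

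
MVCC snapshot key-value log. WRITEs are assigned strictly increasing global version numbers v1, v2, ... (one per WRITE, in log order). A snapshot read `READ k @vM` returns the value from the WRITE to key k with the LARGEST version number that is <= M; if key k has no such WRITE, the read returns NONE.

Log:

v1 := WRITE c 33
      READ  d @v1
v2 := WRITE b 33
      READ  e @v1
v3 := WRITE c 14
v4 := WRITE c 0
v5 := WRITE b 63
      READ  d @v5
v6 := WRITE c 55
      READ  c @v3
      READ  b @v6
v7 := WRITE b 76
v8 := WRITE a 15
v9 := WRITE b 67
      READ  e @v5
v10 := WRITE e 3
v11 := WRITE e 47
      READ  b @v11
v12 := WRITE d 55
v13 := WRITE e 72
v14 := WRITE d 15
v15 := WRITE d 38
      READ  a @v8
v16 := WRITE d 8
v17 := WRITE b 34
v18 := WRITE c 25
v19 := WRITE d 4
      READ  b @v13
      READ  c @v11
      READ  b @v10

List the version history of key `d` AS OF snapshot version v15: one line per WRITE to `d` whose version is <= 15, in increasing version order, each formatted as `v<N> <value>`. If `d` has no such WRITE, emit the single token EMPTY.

Answer: v12 55
v14 15
v15 38

Derivation:
Scan writes for key=d with version <= 15:
  v1 WRITE c 33 -> skip
  v2 WRITE b 33 -> skip
  v3 WRITE c 14 -> skip
  v4 WRITE c 0 -> skip
  v5 WRITE b 63 -> skip
  v6 WRITE c 55 -> skip
  v7 WRITE b 76 -> skip
  v8 WRITE a 15 -> skip
  v9 WRITE b 67 -> skip
  v10 WRITE e 3 -> skip
  v11 WRITE e 47 -> skip
  v12 WRITE d 55 -> keep
  v13 WRITE e 72 -> skip
  v14 WRITE d 15 -> keep
  v15 WRITE d 38 -> keep
  v16 WRITE d 8 -> drop (> snap)
  v17 WRITE b 34 -> skip
  v18 WRITE c 25 -> skip
  v19 WRITE d 4 -> drop (> snap)
Collected: [(12, 55), (14, 15), (15, 38)]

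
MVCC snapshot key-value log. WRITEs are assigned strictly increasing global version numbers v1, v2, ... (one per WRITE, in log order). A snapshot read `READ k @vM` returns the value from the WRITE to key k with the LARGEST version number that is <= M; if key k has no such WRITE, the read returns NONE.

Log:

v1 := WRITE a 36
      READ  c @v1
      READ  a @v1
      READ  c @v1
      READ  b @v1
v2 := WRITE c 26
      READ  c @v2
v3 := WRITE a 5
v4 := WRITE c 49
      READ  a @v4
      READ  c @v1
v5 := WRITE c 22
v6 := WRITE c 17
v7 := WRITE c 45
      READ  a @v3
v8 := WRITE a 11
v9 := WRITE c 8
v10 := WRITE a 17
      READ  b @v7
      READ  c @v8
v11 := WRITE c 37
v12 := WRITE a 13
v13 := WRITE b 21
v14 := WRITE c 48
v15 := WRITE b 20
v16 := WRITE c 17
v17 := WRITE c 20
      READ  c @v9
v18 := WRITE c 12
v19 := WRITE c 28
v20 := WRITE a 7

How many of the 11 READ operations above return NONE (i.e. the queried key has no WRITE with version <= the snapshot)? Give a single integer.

v1: WRITE a=36  (a history now [(1, 36)])
READ c @v1: history=[] -> no version <= 1 -> NONE
READ a @v1: history=[(1, 36)] -> pick v1 -> 36
READ c @v1: history=[] -> no version <= 1 -> NONE
READ b @v1: history=[] -> no version <= 1 -> NONE
v2: WRITE c=26  (c history now [(2, 26)])
READ c @v2: history=[(2, 26)] -> pick v2 -> 26
v3: WRITE a=5  (a history now [(1, 36), (3, 5)])
v4: WRITE c=49  (c history now [(2, 26), (4, 49)])
READ a @v4: history=[(1, 36), (3, 5)] -> pick v3 -> 5
READ c @v1: history=[(2, 26), (4, 49)] -> no version <= 1 -> NONE
v5: WRITE c=22  (c history now [(2, 26), (4, 49), (5, 22)])
v6: WRITE c=17  (c history now [(2, 26), (4, 49), (5, 22), (6, 17)])
v7: WRITE c=45  (c history now [(2, 26), (4, 49), (5, 22), (6, 17), (7, 45)])
READ a @v3: history=[(1, 36), (3, 5)] -> pick v3 -> 5
v8: WRITE a=11  (a history now [(1, 36), (3, 5), (8, 11)])
v9: WRITE c=8  (c history now [(2, 26), (4, 49), (5, 22), (6, 17), (7, 45), (9, 8)])
v10: WRITE a=17  (a history now [(1, 36), (3, 5), (8, 11), (10, 17)])
READ b @v7: history=[] -> no version <= 7 -> NONE
READ c @v8: history=[(2, 26), (4, 49), (5, 22), (6, 17), (7, 45), (9, 8)] -> pick v7 -> 45
v11: WRITE c=37  (c history now [(2, 26), (4, 49), (5, 22), (6, 17), (7, 45), (9, 8), (11, 37)])
v12: WRITE a=13  (a history now [(1, 36), (3, 5), (8, 11), (10, 17), (12, 13)])
v13: WRITE b=21  (b history now [(13, 21)])
v14: WRITE c=48  (c history now [(2, 26), (4, 49), (5, 22), (6, 17), (7, 45), (9, 8), (11, 37), (14, 48)])
v15: WRITE b=20  (b history now [(13, 21), (15, 20)])
v16: WRITE c=17  (c history now [(2, 26), (4, 49), (5, 22), (6, 17), (7, 45), (9, 8), (11, 37), (14, 48), (16, 17)])
v17: WRITE c=20  (c history now [(2, 26), (4, 49), (5, 22), (6, 17), (7, 45), (9, 8), (11, 37), (14, 48), (16, 17), (17, 20)])
READ c @v9: history=[(2, 26), (4, 49), (5, 22), (6, 17), (7, 45), (9, 8), (11, 37), (14, 48), (16, 17), (17, 20)] -> pick v9 -> 8
v18: WRITE c=12  (c history now [(2, 26), (4, 49), (5, 22), (6, 17), (7, 45), (9, 8), (11, 37), (14, 48), (16, 17), (17, 20), (18, 12)])
v19: WRITE c=28  (c history now [(2, 26), (4, 49), (5, 22), (6, 17), (7, 45), (9, 8), (11, 37), (14, 48), (16, 17), (17, 20), (18, 12), (19, 28)])
v20: WRITE a=7  (a history now [(1, 36), (3, 5), (8, 11), (10, 17), (12, 13), (20, 7)])
Read results in order: ['NONE', '36', 'NONE', 'NONE', '26', '5', 'NONE', '5', 'NONE', '45', '8']
NONE count = 5

Answer: 5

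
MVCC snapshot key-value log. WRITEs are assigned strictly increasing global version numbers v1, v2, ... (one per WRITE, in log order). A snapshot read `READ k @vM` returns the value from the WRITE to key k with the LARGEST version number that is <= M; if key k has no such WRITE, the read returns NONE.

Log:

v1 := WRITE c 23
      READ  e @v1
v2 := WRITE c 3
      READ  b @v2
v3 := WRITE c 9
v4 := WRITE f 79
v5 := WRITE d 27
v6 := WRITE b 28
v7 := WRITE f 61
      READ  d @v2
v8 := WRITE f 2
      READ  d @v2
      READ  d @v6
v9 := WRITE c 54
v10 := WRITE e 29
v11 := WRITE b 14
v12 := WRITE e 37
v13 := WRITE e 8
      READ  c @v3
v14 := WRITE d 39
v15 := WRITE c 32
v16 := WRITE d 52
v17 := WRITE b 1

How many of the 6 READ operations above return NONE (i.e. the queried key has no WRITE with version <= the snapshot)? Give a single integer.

v1: WRITE c=23  (c history now [(1, 23)])
READ e @v1: history=[] -> no version <= 1 -> NONE
v2: WRITE c=3  (c history now [(1, 23), (2, 3)])
READ b @v2: history=[] -> no version <= 2 -> NONE
v3: WRITE c=9  (c history now [(1, 23), (2, 3), (3, 9)])
v4: WRITE f=79  (f history now [(4, 79)])
v5: WRITE d=27  (d history now [(5, 27)])
v6: WRITE b=28  (b history now [(6, 28)])
v7: WRITE f=61  (f history now [(4, 79), (7, 61)])
READ d @v2: history=[(5, 27)] -> no version <= 2 -> NONE
v8: WRITE f=2  (f history now [(4, 79), (7, 61), (8, 2)])
READ d @v2: history=[(5, 27)] -> no version <= 2 -> NONE
READ d @v6: history=[(5, 27)] -> pick v5 -> 27
v9: WRITE c=54  (c history now [(1, 23), (2, 3), (3, 9), (9, 54)])
v10: WRITE e=29  (e history now [(10, 29)])
v11: WRITE b=14  (b history now [(6, 28), (11, 14)])
v12: WRITE e=37  (e history now [(10, 29), (12, 37)])
v13: WRITE e=8  (e history now [(10, 29), (12, 37), (13, 8)])
READ c @v3: history=[(1, 23), (2, 3), (3, 9), (9, 54)] -> pick v3 -> 9
v14: WRITE d=39  (d history now [(5, 27), (14, 39)])
v15: WRITE c=32  (c history now [(1, 23), (2, 3), (3, 9), (9, 54), (15, 32)])
v16: WRITE d=52  (d history now [(5, 27), (14, 39), (16, 52)])
v17: WRITE b=1  (b history now [(6, 28), (11, 14), (17, 1)])
Read results in order: ['NONE', 'NONE', 'NONE', 'NONE', '27', '9']
NONE count = 4

Answer: 4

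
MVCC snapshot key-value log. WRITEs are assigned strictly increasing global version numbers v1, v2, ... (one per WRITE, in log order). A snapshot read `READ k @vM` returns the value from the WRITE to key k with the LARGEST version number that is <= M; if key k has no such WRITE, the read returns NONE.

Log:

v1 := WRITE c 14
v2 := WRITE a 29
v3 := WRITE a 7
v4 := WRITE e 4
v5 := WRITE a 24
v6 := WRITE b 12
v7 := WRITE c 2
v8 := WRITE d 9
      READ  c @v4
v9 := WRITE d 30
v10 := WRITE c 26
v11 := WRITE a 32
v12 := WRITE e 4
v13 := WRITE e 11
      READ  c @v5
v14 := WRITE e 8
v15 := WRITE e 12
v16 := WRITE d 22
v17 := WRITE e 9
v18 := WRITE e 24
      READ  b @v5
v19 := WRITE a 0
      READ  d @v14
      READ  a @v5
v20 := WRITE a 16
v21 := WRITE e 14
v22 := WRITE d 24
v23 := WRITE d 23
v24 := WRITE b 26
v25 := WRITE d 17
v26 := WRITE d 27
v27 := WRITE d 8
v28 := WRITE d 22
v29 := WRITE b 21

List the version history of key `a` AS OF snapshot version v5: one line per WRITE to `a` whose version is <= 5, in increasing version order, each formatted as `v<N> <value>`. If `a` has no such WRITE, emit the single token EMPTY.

Answer: v2 29
v3 7
v5 24

Derivation:
Scan writes for key=a with version <= 5:
  v1 WRITE c 14 -> skip
  v2 WRITE a 29 -> keep
  v3 WRITE a 7 -> keep
  v4 WRITE e 4 -> skip
  v5 WRITE a 24 -> keep
  v6 WRITE b 12 -> skip
  v7 WRITE c 2 -> skip
  v8 WRITE d 9 -> skip
  v9 WRITE d 30 -> skip
  v10 WRITE c 26 -> skip
  v11 WRITE a 32 -> drop (> snap)
  v12 WRITE e 4 -> skip
  v13 WRITE e 11 -> skip
  v14 WRITE e 8 -> skip
  v15 WRITE e 12 -> skip
  v16 WRITE d 22 -> skip
  v17 WRITE e 9 -> skip
  v18 WRITE e 24 -> skip
  v19 WRITE a 0 -> drop (> snap)
  v20 WRITE a 16 -> drop (> snap)
  v21 WRITE e 14 -> skip
  v22 WRITE d 24 -> skip
  v23 WRITE d 23 -> skip
  v24 WRITE b 26 -> skip
  v25 WRITE d 17 -> skip
  v26 WRITE d 27 -> skip
  v27 WRITE d 8 -> skip
  v28 WRITE d 22 -> skip
  v29 WRITE b 21 -> skip
Collected: [(2, 29), (3, 7), (5, 24)]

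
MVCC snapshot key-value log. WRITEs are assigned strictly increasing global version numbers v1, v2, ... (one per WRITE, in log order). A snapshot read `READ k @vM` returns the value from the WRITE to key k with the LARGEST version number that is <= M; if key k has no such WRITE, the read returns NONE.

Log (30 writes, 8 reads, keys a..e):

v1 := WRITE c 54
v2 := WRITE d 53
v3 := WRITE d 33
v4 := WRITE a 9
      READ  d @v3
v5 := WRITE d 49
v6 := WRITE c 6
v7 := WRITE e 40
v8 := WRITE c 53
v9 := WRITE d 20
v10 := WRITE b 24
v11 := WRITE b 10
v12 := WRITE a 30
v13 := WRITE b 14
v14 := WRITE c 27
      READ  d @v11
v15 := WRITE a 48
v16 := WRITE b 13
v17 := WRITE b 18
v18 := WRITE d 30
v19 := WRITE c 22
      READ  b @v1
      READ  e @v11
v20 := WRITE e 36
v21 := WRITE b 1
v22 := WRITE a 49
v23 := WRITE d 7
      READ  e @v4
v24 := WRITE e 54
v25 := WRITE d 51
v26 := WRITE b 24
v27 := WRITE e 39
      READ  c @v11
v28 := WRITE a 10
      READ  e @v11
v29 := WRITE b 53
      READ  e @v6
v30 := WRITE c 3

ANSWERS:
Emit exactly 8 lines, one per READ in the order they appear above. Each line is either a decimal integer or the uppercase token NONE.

Answer: 33
20
NONE
40
NONE
53
40
NONE

Derivation:
v1: WRITE c=54  (c history now [(1, 54)])
v2: WRITE d=53  (d history now [(2, 53)])
v3: WRITE d=33  (d history now [(2, 53), (3, 33)])
v4: WRITE a=9  (a history now [(4, 9)])
READ d @v3: history=[(2, 53), (3, 33)] -> pick v3 -> 33
v5: WRITE d=49  (d history now [(2, 53), (3, 33), (5, 49)])
v6: WRITE c=6  (c history now [(1, 54), (6, 6)])
v7: WRITE e=40  (e history now [(7, 40)])
v8: WRITE c=53  (c history now [(1, 54), (6, 6), (8, 53)])
v9: WRITE d=20  (d history now [(2, 53), (3, 33), (5, 49), (9, 20)])
v10: WRITE b=24  (b history now [(10, 24)])
v11: WRITE b=10  (b history now [(10, 24), (11, 10)])
v12: WRITE a=30  (a history now [(4, 9), (12, 30)])
v13: WRITE b=14  (b history now [(10, 24), (11, 10), (13, 14)])
v14: WRITE c=27  (c history now [(1, 54), (6, 6), (8, 53), (14, 27)])
READ d @v11: history=[(2, 53), (3, 33), (5, 49), (9, 20)] -> pick v9 -> 20
v15: WRITE a=48  (a history now [(4, 9), (12, 30), (15, 48)])
v16: WRITE b=13  (b history now [(10, 24), (11, 10), (13, 14), (16, 13)])
v17: WRITE b=18  (b history now [(10, 24), (11, 10), (13, 14), (16, 13), (17, 18)])
v18: WRITE d=30  (d history now [(2, 53), (3, 33), (5, 49), (9, 20), (18, 30)])
v19: WRITE c=22  (c history now [(1, 54), (6, 6), (8, 53), (14, 27), (19, 22)])
READ b @v1: history=[(10, 24), (11, 10), (13, 14), (16, 13), (17, 18)] -> no version <= 1 -> NONE
READ e @v11: history=[(7, 40)] -> pick v7 -> 40
v20: WRITE e=36  (e history now [(7, 40), (20, 36)])
v21: WRITE b=1  (b history now [(10, 24), (11, 10), (13, 14), (16, 13), (17, 18), (21, 1)])
v22: WRITE a=49  (a history now [(4, 9), (12, 30), (15, 48), (22, 49)])
v23: WRITE d=7  (d history now [(2, 53), (3, 33), (5, 49), (9, 20), (18, 30), (23, 7)])
READ e @v4: history=[(7, 40), (20, 36)] -> no version <= 4 -> NONE
v24: WRITE e=54  (e history now [(7, 40), (20, 36), (24, 54)])
v25: WRITE d=51  (d history now [(2, 53), (3, 33), (5, 49), (9, 20), (18, 30), (23, 7), (25, 51)])
v26: WRITE b=24  (b history now [(10, 24), (11, 10), (13, 14), (16, 13), (17, 18), (21, 1), (26, 24)])
v27: WRITE e=39  (e history now [(7, 40), (20, 36), (24, 54), (27, 39)])
READ c @v11: history=[(1, 54), (6, 6), (8, 53), (14, 27), (19, 22)] -> pick v8 -> 53
v28: WRITE a=10  (a history now [(4, 9), (12, 30), (15, 48), (22, 49), (28, 10)])
READ e @v11: history=[(7, 40), (20, 36), (24, 54), (27, 39)] -> pick v7 -> 40
v29: WRITE b=53  (b history now [(10, 24), (11, 10), (13, 14), (16, 13), (17, 18), (21, 1), (26, 24), (29, 53)])
READ e @v6: history=[(7, 40), (20, 36), (24, 54), (27, 39)] -> no version <= 6 -> NONE
v30: WRITE c=3  (c history now [(1, 54), (6, 6), (8, 53), (14, 27), (19, 22), (30, 3)])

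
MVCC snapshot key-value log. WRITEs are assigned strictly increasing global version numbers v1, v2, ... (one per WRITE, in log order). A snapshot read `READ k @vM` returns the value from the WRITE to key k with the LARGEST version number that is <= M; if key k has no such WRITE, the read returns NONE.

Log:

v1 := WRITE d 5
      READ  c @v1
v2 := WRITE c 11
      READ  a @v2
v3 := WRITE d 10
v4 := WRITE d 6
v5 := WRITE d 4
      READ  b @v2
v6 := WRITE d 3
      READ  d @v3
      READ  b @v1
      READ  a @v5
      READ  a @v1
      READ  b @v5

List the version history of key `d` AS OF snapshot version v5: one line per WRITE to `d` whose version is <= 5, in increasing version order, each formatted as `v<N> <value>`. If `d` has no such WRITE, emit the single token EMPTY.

Answer: v1 5
v3 10
v4 6
v5 4

Derivation:
Scan writes for key=d with version <= 5:
  v1 WRITE d 5 -> keep
  v2 WRITE c 11 -> skip
  v3 WRITE d 10 -> keep
  v4 WRITE d 6 -> keep
  v5 WRITE d 4 -> keep
  v6 WRITE d 3 -> drop (> snap)
Collected: [(1, 5), (3, 10), (4, 6), (5, 4)]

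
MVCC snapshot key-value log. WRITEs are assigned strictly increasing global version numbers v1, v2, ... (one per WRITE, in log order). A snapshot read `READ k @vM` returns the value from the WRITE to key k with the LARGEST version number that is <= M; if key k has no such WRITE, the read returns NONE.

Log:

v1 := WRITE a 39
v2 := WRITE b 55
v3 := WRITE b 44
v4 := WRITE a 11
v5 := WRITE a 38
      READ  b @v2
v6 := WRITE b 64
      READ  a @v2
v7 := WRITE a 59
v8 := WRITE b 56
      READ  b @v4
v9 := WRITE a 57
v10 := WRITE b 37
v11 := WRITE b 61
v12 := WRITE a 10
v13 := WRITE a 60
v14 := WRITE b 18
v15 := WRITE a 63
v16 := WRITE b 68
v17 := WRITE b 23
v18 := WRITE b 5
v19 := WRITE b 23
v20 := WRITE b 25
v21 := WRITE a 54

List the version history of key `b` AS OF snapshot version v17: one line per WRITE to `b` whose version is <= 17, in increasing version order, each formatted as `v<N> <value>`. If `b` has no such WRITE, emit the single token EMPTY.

Scan writes for key=b with version <= 17:
  v1 WRITE a 39 -> skip
  v2 WRITE b 55 -> keep
  v3 WRITE b 44 -> keep
  v4 WRITE a 11 -> skip
  v5 WRITE a 38 -> skip
  v6 WRITE b 64 -> keep
  v7 WRITE a 59 -> skip
  v8 WRITE b 56 -> keep
  v9 WRITE a 57 -> skip
  v10 WRITE b 37 -> keep
  v11 WRITE b 61 -> keep
  v12 WRITE a 10 -> skip
  v13 WRITE a 60 -> skip
  v14 WRITE b 18 -> keep
  v15 WRITE a 63 -> skip
  v16 WRITE b 68 -> keep
  v17 WRITE b 23 -> keep
  v18 WRITE b 5 -> drop (> snap)
  v19 WRITE b 23 -> drop (> snap)
  v20 WRITE b 25 -> drop (> snap)
  v21 WRITE a 54 -> skip
Collected: [(2, 55), (3, 44), (6, 64), (8, 56), (10, 37), (11, 61), (14, 18), (16, 68), (17, 23)]

Answer: v2 55
v3 44
v6 64
v8 56
v10 37
v11 61
v14 18
v16 68
v17 23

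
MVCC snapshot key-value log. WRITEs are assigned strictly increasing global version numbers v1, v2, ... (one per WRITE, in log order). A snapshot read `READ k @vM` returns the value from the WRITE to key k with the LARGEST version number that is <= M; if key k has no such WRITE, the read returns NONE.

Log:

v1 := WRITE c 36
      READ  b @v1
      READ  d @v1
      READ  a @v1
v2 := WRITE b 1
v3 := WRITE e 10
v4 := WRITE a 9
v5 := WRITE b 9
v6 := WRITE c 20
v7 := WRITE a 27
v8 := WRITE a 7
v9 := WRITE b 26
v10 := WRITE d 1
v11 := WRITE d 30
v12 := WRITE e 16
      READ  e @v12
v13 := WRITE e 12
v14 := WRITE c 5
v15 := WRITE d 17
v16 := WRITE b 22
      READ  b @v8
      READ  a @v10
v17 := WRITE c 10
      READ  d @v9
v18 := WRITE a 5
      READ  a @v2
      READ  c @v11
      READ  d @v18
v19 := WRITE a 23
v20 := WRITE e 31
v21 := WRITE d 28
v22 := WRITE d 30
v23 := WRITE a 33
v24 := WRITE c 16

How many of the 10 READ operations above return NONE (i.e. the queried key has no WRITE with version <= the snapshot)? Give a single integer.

Answer: 5

Derivation:
v1: WRITE c=36  (c history now [(1, 36)])
READ b @v1: history=[] -> no version <= 1 -> NONE
READ d @v1: history=[] -> no version <= 1 -> NONE
READ a @v1: history=[] -> no version <= 1 -> NONE
v2: WRITE b=1  (b history now [(2, 1)])
v3: WRITE e=10  (e history now [(3, 10)])
v4: WRITE a=9  (a history now [(4, 9)])
v5: WRITE b=9  (b history now [(2, 1), (5, 9)])
v6: WRITE c=20  (c history now [(1, 36), (6, 20)])
v7: WRITE a=27  (a history now [(4, 9), (7, 27)])
v8: WRITE a=7  (a history now [(4, 9), (7, 27), (8, 7)])
v9: WRITE b=26  (b history now [(2, 1), (5, 9), (9, 26)])
v10: WRITE d=1  (d history now [(10, 1)])
v11: WRITE d=30  (d history now [(10, 1), (11, 30)])
v12: WRITE e=16  (e history now [(3, 10), (12, 16)])
READ e @v12: history=[(3, 10), (12, 16)] -> pick v12 -> 16
v13: WRITE e=12  (e history now [(3, 10), (12, 16), (13, 12)])
v14: WRITE c=5  (c history now [(1, 36), (6, 20), (14, 5)])
v15: WRITE d=17  (d history now [(10, 1), (11, 30), (15, 17)])
v16: WRITE b=22  (b history now [(2, 1), (5, 9), (9, 26), (16, 22)])
READ b @v8: history=[(2, 1), (5, 9), (9, 26), (16, 22)] -> pick v5 -> 9
READ a @v10: history=[(4, 9), (7, 27), (8, 7)] -> pick v8 -> 7
v17: WRITE c=10  (c history now [(1, 36), (6, 20), (14, 5), (17, 10)])
READ d @v9: history=[(10, 1), (11, 30), (15, 17)] -> no version <= 9 -> NONE
v18: WRITE a=5  (a history now [(4, 9), (7, 27), (8, 7), (18, 5)])
READ a @v2: history=[(4, 9), (7, 27), (8, 7), (18, 5)] -> no version <= 2 -> NONE
READ c @v11: history=[(1, 36), (6, 20), (14, 5), (17, 10)] -> pick v6 -> 20
READ d @v18: history=[(10, 1), (11, 30), (15, 17)] -> pick v15 -> 17
v19: WRITE a=23  (a history now [(4, 9), (7, 27), (8, 7), (18, 5), (19, 23)])
v20: WRITE e=31  (e history now [(3, 10), (12, 16), (13, 12), (20, 31)])
v21: WRITE d=28  (d history now [(10, 1), (11, 30), (15, 17), (21, 28)])
v22: WRITE d=30  (d history now [(10, 1), (11, 30), (15, 17), (21, 28), (22, 30)])
v23: WRITE a=33  (a history now [(4, 9), (7, 27), (8, 7), (18, 5), (19, 23), (23, 33)])
v24: WRITE c=16  (c history now [(1, 36), (6, 20), (14, 5), (17, 10), (24, 16)])
Read results in order: ['NONE', 'NONE', 'NONE', '16', '9', '7', 'NONE', 'NONE', '20', '17']
NONE count = 5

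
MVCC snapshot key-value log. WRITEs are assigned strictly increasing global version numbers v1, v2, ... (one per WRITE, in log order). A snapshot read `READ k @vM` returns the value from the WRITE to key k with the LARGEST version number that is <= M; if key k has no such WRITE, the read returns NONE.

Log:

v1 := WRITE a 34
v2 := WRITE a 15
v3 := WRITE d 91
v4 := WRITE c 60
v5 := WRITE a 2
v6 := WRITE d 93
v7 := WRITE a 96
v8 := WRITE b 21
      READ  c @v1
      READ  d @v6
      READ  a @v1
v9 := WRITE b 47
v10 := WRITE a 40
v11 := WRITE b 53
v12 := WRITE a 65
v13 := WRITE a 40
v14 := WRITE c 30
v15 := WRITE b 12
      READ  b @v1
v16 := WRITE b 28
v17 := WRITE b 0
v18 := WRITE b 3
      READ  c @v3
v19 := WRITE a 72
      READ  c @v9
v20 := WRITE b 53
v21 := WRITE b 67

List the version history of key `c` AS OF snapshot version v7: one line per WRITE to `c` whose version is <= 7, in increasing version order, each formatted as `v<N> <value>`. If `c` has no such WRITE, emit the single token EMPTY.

Answer: v4 60

Derivation:
Scan writes for key=c with version <= 7:
  v1 WRITE a 34 -> skip
  v2 WRITE a 15 -> skip
  v3 WRITE d 91 -> skip
  v4 WRITE c 60 -> keep
  v5 WRITE a 2 -> skip
  v6 WRITE d 93 -> skip
  v7 WRITE a 96 -> skip
  v8 WRITE b 21 -> skip
  v9 WRITE b 47 -> skip
  v10 WRITE a 40 -> skip
  v11 WRITE b 53 -> skip
  v12 WRITE a 65 -> skip
  v13 WRITE a 40 -> skip
  v14 WRITE c 30 -> drop (> snap)
  v15 WRITE b 12 -> skip
  v16 WRITE b 28 -> skip
  v17 WRITE b 0 -> skip
  v18 WRITE b 3 -> skip
  v19 WRITE a 72 -> skip
  v20 WRITE b 53 -> skip
  v21 WRITE b 67 -> skip
Collected: [(4, 60)]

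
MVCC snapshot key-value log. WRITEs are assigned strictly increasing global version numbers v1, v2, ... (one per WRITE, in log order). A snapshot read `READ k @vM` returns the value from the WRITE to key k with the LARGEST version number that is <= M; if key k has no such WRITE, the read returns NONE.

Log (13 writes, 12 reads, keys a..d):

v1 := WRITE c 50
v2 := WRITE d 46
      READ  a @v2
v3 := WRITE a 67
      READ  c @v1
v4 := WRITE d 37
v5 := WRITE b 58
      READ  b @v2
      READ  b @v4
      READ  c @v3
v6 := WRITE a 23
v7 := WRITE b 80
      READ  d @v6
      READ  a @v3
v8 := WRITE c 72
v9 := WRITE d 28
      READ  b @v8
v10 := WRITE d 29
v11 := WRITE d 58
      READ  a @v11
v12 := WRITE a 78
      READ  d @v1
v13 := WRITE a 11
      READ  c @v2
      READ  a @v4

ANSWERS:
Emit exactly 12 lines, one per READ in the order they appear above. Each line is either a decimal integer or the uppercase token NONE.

v1: WRITE c=50  (c history now [(1, 50)])
v2: WRITE d=46  (d history now [(2, 46)])
READ a @v2: history=[] -> no version <= 2 -> NONE
v3: WRITE a=67  (a history now [(3, 67)])
READ c @v1: history=[(1, 50)] -> pick v1 -> 50
v4: WRITE d=37  (d history now [(2, 46), (4, 37)])
v5: WRITE b=58  (b history now [(5, 58)])
READ b @v2: history=[(5, 58)] -> no version <= 2 -> NONE
READ b @v4: history=[(5, 58)] -> no version <= 4 -> NONE
READ c @v3: history=[(1, 50)] -> pick v1 -> 50
v6: WRITE a=23  (a history now [(3, 67), (6, 23)])
v7: WRITE b=80  (b history now [(5, 58), (7, 80)])
READ d @v6: history=[(2, 46), (4, 37)] -> pick v4 -> 37
READ a @v3: history=[(3, 67), (6, 23)] -> pick v3 -> 67
v8: WRITE c=72  (c history now [(1, 50), (8, 72)])
v9: WRITE d=28  (d history now [(2, 46), (4, 37), (9, 28)])
READ b @v8: history=[(5, 58), (7, 80)] -> pick v7 -> 80
v10: WRITE d=29  (d history now [(2, 46), (4, 37), (9, 28), (10, 29)])
v11: WRITE d=58  (d history now [(2, 46), (4, 37), (9, 28), (10, 29), (11, 58)])
READ a @v11: history=[(3, 67), (6, 23)] -> pick v6 -> 23
v12: WRITE a=78  (a history now [(3, 67), (6, 23), (12, 78)])
READ d @v1: history=[(2, 46), (4, 37), (9, 28), (10, 29), (11, 58)] -> no version <= 1 -> NONE
v13: WRITE a=11  (a history now [(3, 67), (6, 23), (12, 78), (13, 11)])
READ c @v2: history=[(1, 50), (8, 72)] -> pick v1 -> 50
READ a @v4: history=[(3, 67), (6, 23), (12, 78), (13, 11)] -> pick v3 -> 67

Answer: NONE
50
NONE
NONE
50
37
67
80
23
NONE
50
67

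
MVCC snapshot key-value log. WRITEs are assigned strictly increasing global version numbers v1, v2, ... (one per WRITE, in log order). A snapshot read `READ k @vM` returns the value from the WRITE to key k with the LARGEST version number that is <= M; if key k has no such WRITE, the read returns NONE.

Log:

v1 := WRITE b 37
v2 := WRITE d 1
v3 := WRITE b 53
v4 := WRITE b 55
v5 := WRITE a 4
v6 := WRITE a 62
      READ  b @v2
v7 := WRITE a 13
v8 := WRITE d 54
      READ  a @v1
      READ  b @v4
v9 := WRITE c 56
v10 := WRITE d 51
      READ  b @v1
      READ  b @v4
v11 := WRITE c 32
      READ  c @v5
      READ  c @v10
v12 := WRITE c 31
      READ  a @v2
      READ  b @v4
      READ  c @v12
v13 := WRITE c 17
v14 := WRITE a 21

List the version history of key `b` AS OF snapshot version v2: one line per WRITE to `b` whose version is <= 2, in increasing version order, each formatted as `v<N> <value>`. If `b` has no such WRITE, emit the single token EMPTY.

Answer: v1 37

Derivation:
Scan writes for key=b with version <= 2:
  v1 WRITE b 37 -> keep
  v2 WRITE d 1 -> skip
  v3 WRITE b 53 -> drop (> snap)
  v4 WRITE b 55 -> drop (> snap)
  v5 WRITE a 4 -> skip
  v6 WRITE a 62 -> skip
  v7 WRITE a 13 -> skip
  v8 WRITE d 54 -> skip
  v9 WRITE c 56 -> skip
  v10 WRITE d 51 -> skip
  v11 WRITE c 32 -> skip
  v12 WRITE c 31 -> skip
  v13 WRITE c 17 -> skip
  v14 WRITE a 21 -> skip
Collected: [(1, 37)]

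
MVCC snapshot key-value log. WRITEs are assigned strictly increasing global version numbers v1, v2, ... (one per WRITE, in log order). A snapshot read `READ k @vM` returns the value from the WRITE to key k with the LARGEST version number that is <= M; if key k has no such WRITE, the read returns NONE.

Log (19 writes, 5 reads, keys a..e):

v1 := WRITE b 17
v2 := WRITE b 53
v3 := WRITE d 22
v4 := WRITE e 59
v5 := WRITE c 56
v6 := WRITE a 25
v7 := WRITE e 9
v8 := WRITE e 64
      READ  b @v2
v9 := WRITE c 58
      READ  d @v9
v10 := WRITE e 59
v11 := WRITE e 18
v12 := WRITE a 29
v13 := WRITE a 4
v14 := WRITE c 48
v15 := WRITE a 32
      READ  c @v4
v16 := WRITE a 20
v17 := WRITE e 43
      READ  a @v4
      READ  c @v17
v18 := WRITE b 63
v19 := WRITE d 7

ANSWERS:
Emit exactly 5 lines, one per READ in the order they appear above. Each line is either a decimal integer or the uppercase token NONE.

Answer: 53
22
NONE
NONE
48

Derivation:
v1: WRITE b=17  (b history now [(1, 17)])
v2: WRITE b=53  (b history now [(1, 17), (2, 53)])
v3: WRITE d=22  (d history now [(3, 22)])
v4: WRITE e=59  (e history now [(4, 59)])
v5: WRITE c=56  (c history now [(5, 56)])
v6: WRITE a=25  (a history now [(6, 25)])
v7: WRITE e=9  (e history now [(4, 59), (7, 9)])
v8: WRITE e=64  (e history now [(4, 59), (7, 9), (8, 64)])
READ b @v2: history=[(1, 17), (2, 53)] -> pick v2 -> 53
v9: WRITE c=58  (c history now [(5, 56), (9, 58)])
READ d @v9: history=[(3, 22)] -> pick v3 -> 22
v10: WRITE e=59  (e history now [(4, 59), (7, 9), (8, 64), (10, 59)])
v11: WRITE e=18  (e history now [(4, 59), (7, 9), (8, 64), (10, 59), (11, 18)])
v12: WRITE a=29  (a history now [(6, 25), (12, 29)])
v13: WRITE a=4  (a history now [(6, 25), (12, 29), (13, 4)])
v14: WRITE c=48  (c history now [(5, 56), (9, 58), (14, 48)])
v15: WRITE a=32  (a history now [(6, 25), (12, 29), (13, 4), (15, 32)])
READ c @v4: history=[(5, 56), (9, 58), (14, 48)] -> no version <= 4 -> NONE
v16: WRITE a=20  (a history now [(6, 25), (12, 29), (13, 4), (15, 32), (16, 20)])
v17: WRITE e=43  (e history now [(4, 59), (7, 9), (8, 64), (10, 59), (11, 18), (17, 43)])
READ a @v4: history=[(6, 25), (12, 29), (13, 4), (15, 32), (16, 20)] -> no version <= 4 -> NONE
READ c @v17: history=[(5, 56), (9, 58), (14, 48)] -> pick v14 -> 48
v18: WRITE b=63  (b history now [(1, 17), (2, 53), (18, 63)])
v19: WRITE d=7  (d history now [(3, 22), (19, 7)])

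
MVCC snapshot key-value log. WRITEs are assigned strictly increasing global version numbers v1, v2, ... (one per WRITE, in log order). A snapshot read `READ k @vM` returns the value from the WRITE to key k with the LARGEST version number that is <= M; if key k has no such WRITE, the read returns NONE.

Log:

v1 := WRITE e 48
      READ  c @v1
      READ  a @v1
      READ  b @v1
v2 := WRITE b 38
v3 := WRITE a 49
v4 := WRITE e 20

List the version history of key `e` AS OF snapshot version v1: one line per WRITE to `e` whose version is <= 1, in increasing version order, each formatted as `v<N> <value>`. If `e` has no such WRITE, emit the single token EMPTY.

Scan writes for key=e with version <= 1:
  v1 WRITE e 48 -> keep
  v2 WRITE b 38 -> skip
  v3 WRITE a 49 -> skip
  v4 WRITE e 20 -> drop (> snap)
Collected: [(1, 48)]

Answer: v1 48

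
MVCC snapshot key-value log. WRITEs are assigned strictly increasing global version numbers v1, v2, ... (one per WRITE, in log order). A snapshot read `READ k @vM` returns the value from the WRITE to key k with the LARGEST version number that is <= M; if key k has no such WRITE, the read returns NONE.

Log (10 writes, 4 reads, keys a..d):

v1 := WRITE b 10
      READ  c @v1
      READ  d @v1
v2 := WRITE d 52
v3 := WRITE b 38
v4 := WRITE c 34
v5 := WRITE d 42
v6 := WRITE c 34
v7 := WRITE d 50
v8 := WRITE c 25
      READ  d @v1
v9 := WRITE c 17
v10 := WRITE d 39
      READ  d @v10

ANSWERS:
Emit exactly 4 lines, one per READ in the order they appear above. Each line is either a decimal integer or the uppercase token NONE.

Answer: NONE
NONE
NONE
39

Derivation:
v1: WRITE b=10  (b history now [(1, 10)])
READ c @v1: history=[] -> no version <= 1 -> NONE
READ d @v1: history=[] -> no version <= 1 -> NONE
v2: WRITE d=52  (d history now [(2, 52)])
v3: WRITE b=38  (b history now [(1, 10), (3, 38)])
v4: WRITE c=34  (c history now [(4, 34)])
v5: WRITE d=42  (d history now [(2, 52), (5, 42)])
v6: WRITE c=34  (c history now [(4, 34), (6, 34)])
v7: WRITE d=50  (d history now [(2, 52), (5, 42), (7, 50)])
v8: WRITE c=25  (c history now [(4, 34), (6, 34), (8, 25)])
READ d @v1: history=[(2, 52), (5, 42), (7, 50)] -> no version <= 1 -> NONE
v9: WRITE c=17  (c history now [(4, 34), (6, 34), (8, 25), (9, 17)])
v10: WRITE d=39  (d history now [(2, 52), (5, 42), (7, 50), (10, 39)])
READ d @v10: history=[(2, 52), (5, 42), (7, 50), (10, 39)] -> pick v10 -> 39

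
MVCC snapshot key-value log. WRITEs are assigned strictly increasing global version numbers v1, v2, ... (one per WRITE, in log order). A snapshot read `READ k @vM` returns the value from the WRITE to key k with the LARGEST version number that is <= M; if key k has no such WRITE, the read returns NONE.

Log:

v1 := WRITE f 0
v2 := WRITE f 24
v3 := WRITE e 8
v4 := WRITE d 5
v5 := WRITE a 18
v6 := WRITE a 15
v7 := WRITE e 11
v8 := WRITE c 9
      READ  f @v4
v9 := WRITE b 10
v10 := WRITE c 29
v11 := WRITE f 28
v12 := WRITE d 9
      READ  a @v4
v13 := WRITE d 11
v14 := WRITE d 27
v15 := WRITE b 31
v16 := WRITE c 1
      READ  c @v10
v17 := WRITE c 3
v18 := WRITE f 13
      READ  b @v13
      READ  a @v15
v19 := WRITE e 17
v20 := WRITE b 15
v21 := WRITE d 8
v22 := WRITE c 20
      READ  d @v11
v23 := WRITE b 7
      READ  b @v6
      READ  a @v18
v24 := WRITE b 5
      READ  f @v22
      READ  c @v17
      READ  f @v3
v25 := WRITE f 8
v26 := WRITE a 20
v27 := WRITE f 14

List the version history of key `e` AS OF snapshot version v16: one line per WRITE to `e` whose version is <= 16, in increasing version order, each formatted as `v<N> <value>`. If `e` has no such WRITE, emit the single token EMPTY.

Scan writes for key=e with version <= 16:
  v1 WRITE f 0 -> skip
  v2 WRITE f 24 -> skip
  v3 WRITE e 8 -> keep
  v4 WRITE d 5 -> skip
  v5 WRITE a 18 -> skip
  v6 WRITE a 15 -> skip
  v7 WRITE e 11 -> keep
  v8 WRITE c 9 -> skip
  v9 WRITE b 10 -> skip
  v10 WRITE c 29 -> skip
  v11 WRITE f 28 -> skip
  v12 WRITE d 9 -> skip
  v13 WRITE d 11 -> skip
  v14 WRITE d 27 -> skip
  v15 WRITE b 31 -> skip
  v16 WRITE c 1 -> skip
  v17 WRITE c 3 -> skip
  v18 WRITE f 13 -> skip
  v19 WRITE e 17 -> drop (> snap)
  v20 WRITE b 15 -> skip
  v21 WRITE d 8 -> skip
  v22 WRITE c 20 -> skip
  v23 WRITE b 7 -> skip
  v24 WRITE b 5 -> skip
  v25 WRITE f 8 -> skip
  v26 WRITE a 20 -> skip
  v27 WRITE f 14 -> skip
Collected: [(3, 8), (7, 11)]

Answer: v3 8
v7 11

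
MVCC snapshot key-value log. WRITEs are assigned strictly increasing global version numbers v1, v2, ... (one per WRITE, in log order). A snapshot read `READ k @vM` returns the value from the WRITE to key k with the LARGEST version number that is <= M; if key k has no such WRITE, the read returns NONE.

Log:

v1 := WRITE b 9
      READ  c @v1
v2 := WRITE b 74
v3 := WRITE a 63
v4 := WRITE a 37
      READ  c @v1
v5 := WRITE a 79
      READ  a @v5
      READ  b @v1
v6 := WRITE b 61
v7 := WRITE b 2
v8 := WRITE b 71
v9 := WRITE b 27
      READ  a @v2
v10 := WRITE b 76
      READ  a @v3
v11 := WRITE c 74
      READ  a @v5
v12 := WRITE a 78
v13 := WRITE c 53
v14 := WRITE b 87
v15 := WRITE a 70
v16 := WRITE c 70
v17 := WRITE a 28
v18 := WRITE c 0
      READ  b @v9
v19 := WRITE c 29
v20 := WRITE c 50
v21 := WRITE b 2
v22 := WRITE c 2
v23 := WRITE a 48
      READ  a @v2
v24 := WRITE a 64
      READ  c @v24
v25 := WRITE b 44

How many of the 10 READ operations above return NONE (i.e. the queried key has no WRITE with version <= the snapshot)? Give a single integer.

Answer: 4

Derivation:
v1: WRITE b=9  (b history now [(1, 9)])
READ c @v1: history=[] -> no version <= 1 -> NONE
v2: WRITE b=74  (b history now [(1, 9), (2, 74)])
v3: WRITE a=63  (a history now [(3, 63)])
v4: WRITE a=37  (a history now [(3, 63), (4, 37)])
READ c @v1: history=[] -> no version <= 1 -> NONE
v5: WRITE a=79  (a history now [(3, 63), (4, 37), (5, 79)])
READ a @v5: history=[(3, 63), (4, 37), (5, 79)] -> pick v5 -> 79
READ b @v1: history=[(1, 9), (2, 74)] -> pick v1 -> 9
v6: WRITE b=61  (b history now [(1, 9), (2, 74), (6, 61)])
v7: WRITE b=2  (b history now [(1, 9), (2, 74), (6, 61), (7, 2)])
v8: WRITE b=71  (b history now [(1, 9), (2, 74), (6, 61), (7, 2), (8, 71)])
v9: WRITE b=27  (b history now [(1, 9), (2, 74), (6, 61), (7, 2), (8, 71), (9, 27)])
READ a @v2: history=[(3, 63), (4, 37), (5, 79)] -> no version <= 2 -> NONE
v10: WRITE b=76  (b history now [(1, 9), (2, 74), (6, 61), (7, 2), (8, 71), (9, 27), (10, 76)])
READ a @v3: history=[(3, 63), (4, 37), (5, 79)] -> pick v3 -> 63
v11: WRITE c=74  (c history now [(11, 74)])
READ a @v5: history=[(3, 63), (4, 37), (5, 79)] -> pick v5 -> 79
v12: WRITE a=78  (a history now [(3, 63), (4, 37), (5, 79), (12, 78)])
v13: WRITE c=53  (c history now [(11, 74), (13, 53)])
v14: WRITE b=87  (b history now [(1, 9), (2, 74), (6, 61), (7, 2), (8, 71), (9, 27), (10, 76), (14, 87)])
v15: WRITE a=70  (a history now [(3, 63), (4, 37), (5, 79), (12, 78), (15, 70)])
v16: WRITE c=70  (c history now [(11, 74), (13, 53), (16, 70)])
v17: WRITE a=28  (a history now [(3, 63), (4, 37), (5, 79), (12, 78), (15, 70), (17, 28)])
v18: WRITE c=0  (c history now [(11, 74), (13, 53), (16, 70), (18, 0)])
READ b @v9: history=[(1, 9), (2, 74), (6, 61), (7, 2), (8, 71), (9, 27), (10, 76), (14, 87)] -> pick v9 -> 27
v19: WRITE c=29  (c history now [(11, 74), (13, 53), (16, 70), (18, 0), (19, 29)])
v20: WRITE c=50  (c history now [(11, 74), (13, 53), (16, 70), (18, 0), (19, 29), (20, 50)])
v21: WRITE b=2  (b history now [(1, 9), (2, 74), (6, 61), (7, 2), (8, 71), (9, 27), (10, 76), (14, 87), (21, 2)])
v22: WRITE c=2  (c history now [(11, 74), (13, 53), (16, 70), (18, 0), (19, 29), (20, 50), (22, 2)])
v23: WRITE a=48  (a history now [(3, 63), (4, 37), (5, 79), (12, 78), (15, 70), (17, 28), (23, 48)])
READ a @v2: history=[(3, 63), (4, 37), (5, 79), (12, 78), (15, 70), (17, 28), (23, 48)] -> no version <= 2 -> NONE
v24: WRITE a=64  (a history now [(3, 63), (4, 37), (5, 79), (12, 78), (15, 70), (17, 28), (23, 48), (24, 64)])
READ c @v24: history=[(11, 74), (13, 53), (16, 70), (18, 0), (19, 29), (20, 50), (22, 2)] -> pick v22 -> 2
v25: WRITE b=44  (b history now [(1, 9), (2, 74), (6, 61), (7, 2), (8, 71), (9, 27), (10, 76), (14, 87), (21, 2), (25, 44)])
Read results in order: ['NONE', 'NONE', '79', '9', 'NONE', '63', '79', '27', 'NONE', '2']
NONE count = 4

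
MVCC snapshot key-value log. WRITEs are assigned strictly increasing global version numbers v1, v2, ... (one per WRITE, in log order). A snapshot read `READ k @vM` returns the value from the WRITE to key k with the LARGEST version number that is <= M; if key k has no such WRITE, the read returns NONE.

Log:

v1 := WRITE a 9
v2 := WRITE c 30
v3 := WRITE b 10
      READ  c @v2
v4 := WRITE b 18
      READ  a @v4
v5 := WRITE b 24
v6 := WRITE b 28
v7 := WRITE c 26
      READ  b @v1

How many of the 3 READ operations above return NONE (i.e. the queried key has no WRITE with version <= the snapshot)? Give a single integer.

Answer: 1

Derivation:
v1: WRITE a=9  (a history now [(1, 9)])
v2: WRITE c=30  (c history now [(2, 30)])
v3: WRITE b=10  (b history now [(3, 10)])
READ c @v2: history=[(2, 30)] -> pick v2 -> 30
v4: WRITE b=18  (b history now [(3, 10), (4, 18)])
READ a @v4: history=[(1, 9)] -> pick v1 -> 9
v5: WRITE b=24  (b history now [(3, 10), (4, 18), (5, 24)])
v6: WRITE b=28  (b history now [(3, 10), (4, 18), (5, 24), (6, 28)])
v7: WRITE c=26  (c history now [(2, 30), (7, 26)])
READ b @v1: history=[(3, 10), (4, 18), (5, 24), (6, 28)] -> no version <= 1 -> NONE
Read results in order: ['30', '9', 'NONE']
NONE count = 1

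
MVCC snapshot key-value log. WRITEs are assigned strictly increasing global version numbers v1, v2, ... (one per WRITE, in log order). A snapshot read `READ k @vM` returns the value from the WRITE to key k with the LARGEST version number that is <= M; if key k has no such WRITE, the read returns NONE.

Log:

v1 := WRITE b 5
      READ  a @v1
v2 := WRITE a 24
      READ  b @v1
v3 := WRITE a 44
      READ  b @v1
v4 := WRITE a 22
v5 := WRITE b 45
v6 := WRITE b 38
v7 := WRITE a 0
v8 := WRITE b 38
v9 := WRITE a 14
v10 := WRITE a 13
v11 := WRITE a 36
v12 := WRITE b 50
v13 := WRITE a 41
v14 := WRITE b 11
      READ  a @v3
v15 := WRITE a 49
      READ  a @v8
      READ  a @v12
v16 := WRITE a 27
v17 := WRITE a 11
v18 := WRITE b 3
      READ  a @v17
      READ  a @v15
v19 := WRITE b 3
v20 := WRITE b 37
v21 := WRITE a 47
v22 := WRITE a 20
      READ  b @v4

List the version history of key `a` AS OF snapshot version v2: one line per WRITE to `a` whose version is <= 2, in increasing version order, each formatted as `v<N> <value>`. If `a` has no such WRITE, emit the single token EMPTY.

Scan writes for key=a with version <= 2:
  v1 WRITE b 5 -> skip
  v2 WRITE a 24 -> keep
  v3 WRITE a 44 -> drop (> snap)
  v4 WRITE a 22 -> drop (> snap)
  v5 WRITE b 45 -> skip
  v6 WRITE b 38 -> skip
  v7 WRITE a 0 -> drop (> snap)
  v8 WRITE b 38 -> skip
  v9 WRITE a 14 -> drop (> snap)
  v10 WRITE a 13 -> drop (> snap)
  v11 WRITE a 36 -> drop (> snap)
  v12 WRITE b 50 -> skip
  v13 WRITE a 41 -> drop (> snap)
  v14 WRITE b 11 -> skip
  v15 WRITE a 49 -> drop (> snap)
  v16 WRITE a 27 -> drop (> snap)
  v17 WRITE a 11 -> drop (> snap)
  v18 WRITE b 3 -> skip
  v19 WRITE b 3 -> skip
  v20 WRITE b 37 -> skip
  v21 WRITE a 47 -> drop (> snap)
  v22 WRITE a 20 -> drop (> snap)
Collected: [(2, 24)]

Answer: v2 24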